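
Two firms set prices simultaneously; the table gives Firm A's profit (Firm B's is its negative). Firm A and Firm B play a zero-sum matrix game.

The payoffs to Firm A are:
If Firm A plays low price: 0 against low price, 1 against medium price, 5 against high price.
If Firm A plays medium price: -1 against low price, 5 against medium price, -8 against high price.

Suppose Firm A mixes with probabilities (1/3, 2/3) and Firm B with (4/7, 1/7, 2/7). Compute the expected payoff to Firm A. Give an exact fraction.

-19/21

Against (4/7, 1/7, 2/7), each row's expected payoff is low price: 11/7; medium price: -15/7.
Taking the (1/3, 2/3)-weighted average: (1/3)·(11/7) + (2/3)·(-15/7) = -19/21.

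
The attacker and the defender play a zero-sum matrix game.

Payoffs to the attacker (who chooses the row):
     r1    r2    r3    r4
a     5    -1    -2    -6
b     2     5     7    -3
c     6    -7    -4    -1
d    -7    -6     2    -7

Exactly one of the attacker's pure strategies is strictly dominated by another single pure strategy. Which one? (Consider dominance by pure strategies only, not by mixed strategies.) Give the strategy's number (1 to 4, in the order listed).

Compare d with b: 2 > -7, 5 > -6, 7 > 2, -3 > -7.
So b strictly dominates d for the attacker; d is strictly dominated.

4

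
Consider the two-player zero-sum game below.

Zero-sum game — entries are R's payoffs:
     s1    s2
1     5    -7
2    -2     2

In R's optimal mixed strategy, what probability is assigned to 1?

1/4

Row minima are -7 and -2, so R's maximin is -2; column maxima are 5 and 2, so C's minimax is 2. These differ, so the equilibrium is in mixed strategies.
Let R play 1 with probability p. C is indifferent when 5p − 2(1−p) = −7p + 2(1−p), giving p = 1/4.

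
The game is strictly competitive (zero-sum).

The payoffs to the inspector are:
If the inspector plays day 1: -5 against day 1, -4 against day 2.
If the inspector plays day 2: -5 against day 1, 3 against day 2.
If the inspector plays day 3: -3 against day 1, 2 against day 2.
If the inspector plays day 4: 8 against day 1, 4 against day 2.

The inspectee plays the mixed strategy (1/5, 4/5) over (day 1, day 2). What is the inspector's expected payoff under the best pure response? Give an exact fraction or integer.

24/5

day 1: (-5)·(1/5) + (-4)·(4/5) = -21/5.
day 2: (-5)·(1/5) + (3)·(4/5) = 7/5.
day 3: (-3)·(1/5) + (2)·(4/5) = 1.
day 4: (8)·(1/5) + (4)·(4/5) = 24/5.
The best pure response is day 4 with expected payoff 24/5.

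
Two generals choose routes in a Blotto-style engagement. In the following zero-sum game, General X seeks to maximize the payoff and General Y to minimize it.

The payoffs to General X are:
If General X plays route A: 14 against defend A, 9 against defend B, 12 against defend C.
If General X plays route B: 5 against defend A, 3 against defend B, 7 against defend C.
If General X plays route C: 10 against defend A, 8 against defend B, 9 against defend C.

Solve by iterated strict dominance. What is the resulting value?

Row route B is strictly dominated by row route A (14>5, 9>3, 12>7); eliminate route B.
Column defend C is strictly dominated by defend B for General Y (9<12, 8<9); eliminate defend C.
Column defend A is strictly dominated by defend B for General Y (9<14, 8<10); eliminate defend A.
Row route C is strictly dominated by row route A (9>8); eliminate route C.
Only (route A, defend B) remains, with payoff 9.

9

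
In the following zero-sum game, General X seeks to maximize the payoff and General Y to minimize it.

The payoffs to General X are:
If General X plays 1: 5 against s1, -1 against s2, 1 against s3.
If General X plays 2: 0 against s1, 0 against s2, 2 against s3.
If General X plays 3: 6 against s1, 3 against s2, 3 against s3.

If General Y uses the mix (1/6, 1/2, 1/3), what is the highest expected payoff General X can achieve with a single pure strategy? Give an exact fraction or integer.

7/2

1: (5)·(1/6) + (-1)·(1/2) + (1)·(1/3) = 2/3.
2: (0)·(1/6) + (0)·(1/2) + (2)·(1/3) = 2/3.
3: (6)·(1/6) + (3)·(1/2) + (3)·(1/3) = 7/2.
The best pure response is 3 with expected payoff 7/2.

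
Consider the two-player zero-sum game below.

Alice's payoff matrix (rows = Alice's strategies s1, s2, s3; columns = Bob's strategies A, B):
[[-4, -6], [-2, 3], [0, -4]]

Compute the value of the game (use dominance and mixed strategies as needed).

Row s1 is strictly dominated by row s3, so Alice never plays it.
The remaining 2×2 game on (s2, s3) × (A, B) has no saddle point. Let Alice play s2 with probability p; indifference gives −2p = 3p − 4(1−p), so p = 4/9.
Similarly Bob's optimal q on A is 7/9, and the value is -2·(7/9) + (3)·(2/9) = -8/9.

-8/9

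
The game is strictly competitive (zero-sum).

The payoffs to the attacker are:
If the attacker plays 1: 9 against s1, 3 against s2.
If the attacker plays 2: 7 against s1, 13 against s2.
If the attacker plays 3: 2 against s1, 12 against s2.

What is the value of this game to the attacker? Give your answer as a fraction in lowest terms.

Row 3 is strictly dominated by row 2, so the attacker never plays it.
The remaining 2×2 game on (1, 2) × (s1, s2) has no saddle point. Let the attacker play 1 with probability p; indifference gives 9p + 7(1−p) = 3p + 13(1−p), so p = 1/2.
Similarly the defender's optimal q on s1 is 5/6, and the value is 9·(5/6) + (3)·(1/6) = 8.

8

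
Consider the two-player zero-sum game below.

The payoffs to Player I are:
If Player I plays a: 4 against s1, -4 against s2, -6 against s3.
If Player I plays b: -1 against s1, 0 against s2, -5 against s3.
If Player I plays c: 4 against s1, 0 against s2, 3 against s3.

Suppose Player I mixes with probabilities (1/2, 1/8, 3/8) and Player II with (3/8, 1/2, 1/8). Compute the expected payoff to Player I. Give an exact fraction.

-3/64

Against (3/8, 1/2, 1/8), each row's expected payoff is a: -5/4; b: -1; c: 15/8.
Taking the (1/2, 1/8, 3/8)-weighted average: (1/2)·(-5/4) + (1/8)·(-1) + (3/8)·(15/8) = -3/64.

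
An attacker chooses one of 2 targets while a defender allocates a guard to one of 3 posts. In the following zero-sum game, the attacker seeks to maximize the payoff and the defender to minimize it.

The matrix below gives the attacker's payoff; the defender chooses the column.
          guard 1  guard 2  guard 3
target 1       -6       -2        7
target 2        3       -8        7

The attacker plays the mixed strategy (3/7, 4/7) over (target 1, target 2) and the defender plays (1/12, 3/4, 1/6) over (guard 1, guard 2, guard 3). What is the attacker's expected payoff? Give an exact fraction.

-125/42

Against (1/12, 3/4, 1/6), each row's expected payoff is target 1: -5/6; target 2: -55/12.
Taking the (3/7, 4/7)-weighted average: (3/7)·(-5/6) + (4/7)·(-55/12) = -125/42.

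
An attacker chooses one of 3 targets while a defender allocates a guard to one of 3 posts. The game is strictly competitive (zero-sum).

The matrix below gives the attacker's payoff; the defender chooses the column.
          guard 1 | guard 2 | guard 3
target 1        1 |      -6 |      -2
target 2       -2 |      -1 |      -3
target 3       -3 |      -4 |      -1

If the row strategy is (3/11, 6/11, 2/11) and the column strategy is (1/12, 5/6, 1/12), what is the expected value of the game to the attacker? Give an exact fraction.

-361/132

Against (1/12, 5/6, 1/12), each row's expected payoff is target 1: -61/12; target 2: -5/4; target 3: -11/3.
Taking the (3/11, 6/11, 2/11)-weighted average: (3/11)·(-61/12) + (6/11)·(-5/4) + (2/11)·(-11/3) = -361/132.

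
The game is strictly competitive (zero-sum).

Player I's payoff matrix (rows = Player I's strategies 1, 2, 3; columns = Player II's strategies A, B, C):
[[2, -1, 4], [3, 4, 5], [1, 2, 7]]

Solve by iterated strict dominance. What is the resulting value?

Column C is strictly dominated by A for Player II (2<4, 3<5, 1<7); eliminate C.
Row 3 is strictly dominated by row 2 (3>1, 4>2); eliminate 3.
Row 1 is strictly dominated by row 2 (3>2, 4>-1); eliminate 1.
Column B is strictly dominated by A for Player II (3<4); eliminate B.
Only (2, A) remains, with payoff 3.

3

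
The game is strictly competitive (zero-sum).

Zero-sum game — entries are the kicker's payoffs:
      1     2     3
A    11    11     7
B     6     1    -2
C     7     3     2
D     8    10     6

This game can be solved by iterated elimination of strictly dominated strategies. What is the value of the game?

Row C is strictly dominated by row A (11>7, 11>3, 7>2); eliminate C.
Row D is strictly dominated by row A (11>8, 11>10, 7>6); eliminate D.
Row B is strictly dominated by row A (11>6, 11>1, 7>-2); eliminate B.
Column 2 is strictly dominated by 3 for the goalkeeper (7<11); eliminate 2.
Column 1 is strictly dominated by 3 for the goalkeeper (7<11); eliminate 1.
Only (A, 3) remains, with payoff 7.

7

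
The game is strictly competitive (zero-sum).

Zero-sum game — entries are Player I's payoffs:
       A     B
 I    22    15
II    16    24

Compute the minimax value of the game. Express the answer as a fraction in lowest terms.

Row minima are 15 and 16, so Player I's maximin is 16; column maxima are 22 and 24, so Player II's minimax is 22. These differ, so the equilibrium is in mixed strategies.
Let Player I play I with probability p. Player II is indifferent when 22p + 16(1−p) = 15p + 24(1−p), giving p = 8/15.
Let Player II play A with probability q. Player I is indifferent when 22q + 15(1−q) = 16q + 24(1−q), giving q = 3/5.
The value is 22·(3/5) + (15)·(2/5) = 96/5.

96/5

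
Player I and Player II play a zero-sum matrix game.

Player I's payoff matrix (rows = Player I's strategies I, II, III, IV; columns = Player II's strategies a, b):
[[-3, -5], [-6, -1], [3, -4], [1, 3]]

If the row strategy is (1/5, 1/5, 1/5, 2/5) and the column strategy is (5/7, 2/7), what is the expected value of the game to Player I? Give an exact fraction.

Against (5/7, 2/7), each row's expected payoff is I: -25/7; II: -32/7; III: 1; IV: 11/7.
Taking the (1/5, 1/5, 1/5, 2/5)-weighted average: (1/5)·(-25/7) + (1/5)·(-32/7) + (1/5)·(1) + (2/5)·(11/7) = -4/5.

-4/5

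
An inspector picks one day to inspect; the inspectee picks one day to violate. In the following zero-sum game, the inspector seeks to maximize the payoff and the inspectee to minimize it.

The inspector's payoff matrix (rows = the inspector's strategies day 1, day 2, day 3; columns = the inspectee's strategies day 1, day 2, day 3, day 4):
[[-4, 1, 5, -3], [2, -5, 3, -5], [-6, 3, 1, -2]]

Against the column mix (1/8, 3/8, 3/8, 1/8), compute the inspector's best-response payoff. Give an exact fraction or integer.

11/8

day 1: (-4)·(1/8) + (1)·(3/8) + (5)·(3/8) + (-3)·(1/8) = 11/8.
day 2: (2)·(1/8) + (-5)·(3/8) + (3)·(3/8) + (-5)·(1/8) = -9/8.
day 3: (-6)·(1/8) + (3)·(3/8) + (1)·(3/8) + (-2)·(1/8) = 1/2.
The best pure response is day 1 with expected payoff 11/8.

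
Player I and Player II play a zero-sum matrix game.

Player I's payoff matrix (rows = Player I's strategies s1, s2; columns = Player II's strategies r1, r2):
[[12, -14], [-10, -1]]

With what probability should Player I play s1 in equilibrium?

Row minima are -14 and -10, so Player I's maximin is -10; column maxima are 12 and -1, so Player II's minimax is -1. These differ, so the equilibrium is in mixed strategies.
Let Player I play s1 with probability p. Player II is indifferent when 12p − 10(1−p) = −14p − (1−p), giving p = 9/35.

9/35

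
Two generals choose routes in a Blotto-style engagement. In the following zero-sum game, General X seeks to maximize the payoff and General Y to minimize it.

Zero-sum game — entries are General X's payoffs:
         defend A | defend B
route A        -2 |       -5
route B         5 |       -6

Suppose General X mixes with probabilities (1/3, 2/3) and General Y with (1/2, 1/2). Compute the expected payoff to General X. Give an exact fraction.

Against (1/2, 1/2), each row's expected payoff is route A: -7/2; route B: -1/2.
Taking the (1/3, 2/3)-weighted average: (1/3)·(-7/2) + (2/3)·(-1/2) = -3/2.

-3/2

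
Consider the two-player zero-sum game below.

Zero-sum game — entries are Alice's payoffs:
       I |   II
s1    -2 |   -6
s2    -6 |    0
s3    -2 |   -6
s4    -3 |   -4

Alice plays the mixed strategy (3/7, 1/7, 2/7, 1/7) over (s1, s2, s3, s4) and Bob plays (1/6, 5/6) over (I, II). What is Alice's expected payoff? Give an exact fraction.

-9/2

Against (1/6, 5/6), each row's expected payoff is s1: -16/3; s2: -1; s3: -16/3; s4: -23/6.
Taking the (3/7, 1/7, 2/7, 1/7)-weighted average: (3/7)·(-16/3) + (1/7)·(-1) + (2/7)·(-16/3) + (1/7)·(-23/6) = -9/2.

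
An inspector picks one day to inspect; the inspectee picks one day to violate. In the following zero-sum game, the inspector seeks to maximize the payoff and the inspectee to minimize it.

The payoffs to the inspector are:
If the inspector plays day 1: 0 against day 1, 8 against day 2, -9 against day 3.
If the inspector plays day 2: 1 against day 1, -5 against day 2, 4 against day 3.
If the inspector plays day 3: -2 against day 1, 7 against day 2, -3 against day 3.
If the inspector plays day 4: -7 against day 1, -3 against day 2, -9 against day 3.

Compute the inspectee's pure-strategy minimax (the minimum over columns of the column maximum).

The worst case (largest entry) in each column is day 1: 1, day 2: 8, day 3: 4.
The best (smallest) of these is 1.

1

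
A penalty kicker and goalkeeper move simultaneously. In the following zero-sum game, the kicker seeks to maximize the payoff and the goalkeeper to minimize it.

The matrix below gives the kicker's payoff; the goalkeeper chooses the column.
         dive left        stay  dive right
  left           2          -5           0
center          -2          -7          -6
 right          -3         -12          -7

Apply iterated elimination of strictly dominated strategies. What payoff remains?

-5

Column dive left is strictly dominated by stay for the goalkeeper (-5<2, -7<-2, -12<-3); eliminate dive left.
Row right is strictly dominated by row left (-5>-12, 0>-7); eliminate right.
Row center is strictly dominated by row left (-5>-7, 0>-6); eliminate center.
Column dive right is strictly dominated by stay for the goalkeeper (-5<0); eliminate dive right.
Only (left, stay) remains, with payoff -5.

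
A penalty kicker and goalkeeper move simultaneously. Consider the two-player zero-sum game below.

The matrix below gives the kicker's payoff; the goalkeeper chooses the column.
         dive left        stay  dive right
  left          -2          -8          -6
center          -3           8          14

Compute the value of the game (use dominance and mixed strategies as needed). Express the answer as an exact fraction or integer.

-40/17

Column dive right is strictly dominated by stay for the goalkeeper (it gives the kicker more in every row).
The remaining 2×2 game on (left, center) × (dive left, stay) has no saddle point. Let the kicker play left with probability p; indifference gives −2p − 3(1−p) = −8p + 8(1−p), so p = 11/17.
Similarly the goalkeeper's optimal q on dive left is 16/17, and the value is -2·(16/17) + (-8)·(1/17) = -40/17.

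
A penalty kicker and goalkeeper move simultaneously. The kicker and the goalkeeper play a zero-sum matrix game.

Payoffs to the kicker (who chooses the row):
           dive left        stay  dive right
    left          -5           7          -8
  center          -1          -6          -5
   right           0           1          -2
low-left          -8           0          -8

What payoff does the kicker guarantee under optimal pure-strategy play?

Row minima: -8, -6, -2, -8 → the kicker's maximin is -2.
Column maxima: 0, 7, -2 → the goalkeeper's minimax is -2.
They coincide at (right, dive right), so the value is -2.

-2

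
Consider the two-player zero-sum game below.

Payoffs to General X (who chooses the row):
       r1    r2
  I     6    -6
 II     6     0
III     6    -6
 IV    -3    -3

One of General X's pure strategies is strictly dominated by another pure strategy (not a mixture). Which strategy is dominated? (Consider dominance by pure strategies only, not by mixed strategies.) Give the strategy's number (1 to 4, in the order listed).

Compare IV with II: 6 > -3, 0 > -3.
So II strictly dominates IV for General X; IV is strictly dominated.

4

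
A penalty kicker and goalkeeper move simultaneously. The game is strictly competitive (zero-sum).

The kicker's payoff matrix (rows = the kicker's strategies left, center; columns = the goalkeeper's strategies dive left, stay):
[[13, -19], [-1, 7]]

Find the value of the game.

Row minima are -19 and -1, so the kicker's maximin is -1; column maxima are 13 and 7, so the goalkeeper's minimax is 7. These differ, so the equilibrium is in mixed strategies.
Let the kicker play left with probability p. The goalkeeper is indifferent when 13p − (1−p) = −19p + 7(1−p), giving p = 1/5.
Let the goalkeeper play dive left with probability q. The kicker is indifferent when 13q − 19(1−q) = −q + 7(1−q), giving q = 13/20.
The value is 13·(13/20) + (-19)·(7/20) = 9/5.

9/5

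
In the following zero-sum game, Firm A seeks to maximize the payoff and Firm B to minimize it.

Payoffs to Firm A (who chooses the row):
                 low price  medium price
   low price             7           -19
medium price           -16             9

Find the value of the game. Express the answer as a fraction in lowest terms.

Row minima are -19 and -16, so Firm A's maximin is -16; column maxima are 7 and 9, so Firm B's minimax is 7. These differ, so the equilibrium is in mixed strategies.
Let Firm A play low price with probability p. Firm B is indifferent when 7p − 16(1−p) = −19p + 9(1−p), giving p = 25/51.
Let Firm B play low price with probability q. Firm A is indifferent when 7q − 19(1−q) = −16q + 9(1−q), giving q = 28/51.
The value is 7·(28/51) + (-19)·(23/51) = -241/51.

-241/51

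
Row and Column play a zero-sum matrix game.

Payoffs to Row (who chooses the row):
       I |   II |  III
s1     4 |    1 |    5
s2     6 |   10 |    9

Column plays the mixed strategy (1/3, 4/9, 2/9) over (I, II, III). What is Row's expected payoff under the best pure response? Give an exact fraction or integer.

s1: (4)·(1/3) + (1)·(4/9) + (5)·(2/9) = 26/9.
s2: (6)·(1/3) + (10)·(4/9) + (9)·(2/9) = 76/9.
The best pure response is s2 with expected payoff 76/9.

76/9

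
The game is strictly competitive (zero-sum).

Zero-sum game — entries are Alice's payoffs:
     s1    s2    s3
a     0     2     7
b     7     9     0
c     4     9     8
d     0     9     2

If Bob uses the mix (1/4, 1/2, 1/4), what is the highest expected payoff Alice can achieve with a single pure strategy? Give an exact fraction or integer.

a: (0)·(1/4) + (2)·(1/2) + (7)·(1/4) = 11/4.
b: (7)·(1/4) + (9)·(1/2) + (0)·(1/4) = 25/4.
c: (4)·(1/4) + (9)·(1/2) + (8)·(1/4) = 15/2.
d: (0)·(1/4) + (9)·(1/2) + (2)·(1/4) = 5.
The best pure response is c with expected payoff 15/2.

15/2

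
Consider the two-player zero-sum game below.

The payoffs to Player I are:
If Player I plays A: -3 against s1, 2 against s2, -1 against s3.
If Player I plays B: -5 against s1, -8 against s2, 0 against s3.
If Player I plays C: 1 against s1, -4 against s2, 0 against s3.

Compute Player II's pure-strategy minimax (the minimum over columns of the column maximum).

0

The worst case (largest entry) in each column is s1: 1, s2: 2, s3: 0.
The best (smallest) of these is 0.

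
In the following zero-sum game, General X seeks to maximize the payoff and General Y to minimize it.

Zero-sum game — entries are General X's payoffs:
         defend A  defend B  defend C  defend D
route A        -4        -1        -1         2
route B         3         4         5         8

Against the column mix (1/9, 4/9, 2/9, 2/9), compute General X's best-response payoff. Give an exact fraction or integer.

route A: (-4)·(1/9) + (-1)·(4/9) + (-1)·(2/9) + (2)·(2/9) = -2/3.
route B: (3)·(1/9) + (4)·(4/9) + (5)·(2/9) + (8)·(2/9) = 5.
The best pure response is route B with expected payoff 5.

5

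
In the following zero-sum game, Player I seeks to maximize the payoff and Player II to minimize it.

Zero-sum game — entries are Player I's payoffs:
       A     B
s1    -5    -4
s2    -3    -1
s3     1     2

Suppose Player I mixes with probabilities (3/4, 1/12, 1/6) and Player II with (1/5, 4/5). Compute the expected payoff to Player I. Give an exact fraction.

Against (1/5, 4/5), each row's expected payoff is s1: -21/5; s2: -7/5; s3: 9/5.
Taking the (3/4, 1/12, 1/6)-weighted average: (3/4)·(-21/5) + (1/12)·(-7/5) + (1/6)·(9/5) = -89/30.

-89/30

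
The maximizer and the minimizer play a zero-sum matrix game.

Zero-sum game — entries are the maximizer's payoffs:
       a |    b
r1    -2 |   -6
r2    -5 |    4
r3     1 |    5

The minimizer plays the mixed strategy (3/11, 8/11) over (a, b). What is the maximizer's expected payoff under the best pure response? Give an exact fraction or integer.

43/11

r1: (-2)·(3/11) + (-6)·(8/11) = -54/11.
r2: (-5)·(3/11) + (4)·(8/11) = 17/11.
r3: (1)·(3/11) + (5)·(8/11) = 43/11.
The best pure response is r3 with expected payoff 43/11.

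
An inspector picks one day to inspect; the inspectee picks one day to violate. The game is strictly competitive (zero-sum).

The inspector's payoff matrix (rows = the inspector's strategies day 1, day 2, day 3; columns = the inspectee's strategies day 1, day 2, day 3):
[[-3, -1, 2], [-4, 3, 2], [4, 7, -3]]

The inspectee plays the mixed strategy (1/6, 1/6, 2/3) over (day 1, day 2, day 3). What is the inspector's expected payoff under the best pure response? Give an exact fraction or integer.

7/6

day 1: (-3)·(1/6) + (-1)·(1/6) + (2)·(2/3) = 2/3.
day 2: (-4)·(1/6) + (3)·(1/6) + (2)·(2/3) = 7/6.
day 3: (4)·(1/6) + (7)·(1/6) + (-3)·(2/3) = -1/6.
The best pure response is day 2 with expected payoff 7/6.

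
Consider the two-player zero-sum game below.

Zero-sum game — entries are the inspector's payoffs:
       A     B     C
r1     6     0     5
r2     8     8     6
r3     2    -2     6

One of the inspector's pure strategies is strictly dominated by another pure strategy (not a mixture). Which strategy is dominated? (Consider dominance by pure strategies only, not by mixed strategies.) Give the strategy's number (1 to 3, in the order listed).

1

Compare r1 with r2: 8 > 6, 8 > 0, 6 > 5.
So r2 strictly dominates r1 for the inspector; r1 is strictly dominated.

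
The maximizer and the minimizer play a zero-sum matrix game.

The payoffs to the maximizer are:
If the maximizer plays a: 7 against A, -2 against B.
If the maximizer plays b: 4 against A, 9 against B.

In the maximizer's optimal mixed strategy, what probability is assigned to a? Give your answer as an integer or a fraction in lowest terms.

5/14

Row minima are -2 and 4, so the maximizer's maximin is 4; column maxima are 7 and 9, so the minimizer's minimax is 7. These differ, so the equilibrium is in mixed strategies.
Let the maximizer play a with probability p. The minimizer is indifferent when 7p + 4(1−p) = −2p + 9(1−p), giving p = 5/14.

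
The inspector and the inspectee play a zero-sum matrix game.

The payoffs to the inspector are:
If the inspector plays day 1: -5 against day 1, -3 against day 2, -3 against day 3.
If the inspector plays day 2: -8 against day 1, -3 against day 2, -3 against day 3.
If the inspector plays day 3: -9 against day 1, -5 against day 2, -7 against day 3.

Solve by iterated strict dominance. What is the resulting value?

-5

Column day 3 is strictly dominated by day 1 for the inspectee (-5<-3, -8<-3, -9<-7); eliminate day 3.
Column day 2 is strictly dominated by day 1 for the inspectee (-5<-3, -8<-3, -9<-5); eliminate day 2.
Row day 2 is strictly dominated by row day 1 (-5>-8); eliminate day 2.
Row day 3 is strictly dominated by row day 1 (-5>-9); eliminate day 3.
Only (day 1, day 1) remains, with payoff -5.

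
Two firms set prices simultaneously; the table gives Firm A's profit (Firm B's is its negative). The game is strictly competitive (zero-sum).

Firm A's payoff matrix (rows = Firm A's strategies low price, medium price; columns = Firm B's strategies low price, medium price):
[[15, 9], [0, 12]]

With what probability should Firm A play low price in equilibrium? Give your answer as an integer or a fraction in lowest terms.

Row minima are 9 and 0, so Firm A's maximin is 9; column maxima are 15 and 12, so Firm B's minimax is 12. These differ, so the equilibrium is in mixed strategies.
Let Firm A play low price with probability p. Firm B is indifferent when 15p = 9p + 12(1−p), giving p = 2/3.

2/3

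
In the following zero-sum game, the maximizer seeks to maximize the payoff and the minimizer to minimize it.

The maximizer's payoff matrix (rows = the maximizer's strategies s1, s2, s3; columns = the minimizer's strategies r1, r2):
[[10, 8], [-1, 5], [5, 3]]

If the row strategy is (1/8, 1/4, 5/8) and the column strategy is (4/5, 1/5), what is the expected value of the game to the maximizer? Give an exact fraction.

Against (4/5, 1/5), each row's expected payoff is s1: 48/5; s2: 1/5; s3: 23/5.
Taking the (1/8, 1/4, 5/8)-weighted average: (1/8)·(48/5) + (1/4)·(1/5) + (5/8)·(23/5) = 33/8.

33/8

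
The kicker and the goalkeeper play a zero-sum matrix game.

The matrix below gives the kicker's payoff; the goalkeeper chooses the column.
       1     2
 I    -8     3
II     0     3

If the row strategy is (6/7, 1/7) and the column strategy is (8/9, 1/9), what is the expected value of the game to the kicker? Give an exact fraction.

-121/21

Against (8/9, 1/9), each row's expected payoff is I: -61/9; II: 1/3.
Taking the (6/7, 1/7)-weighted average: (6/7)·(-61/9) + (1/7)·(1/3) = -121/21.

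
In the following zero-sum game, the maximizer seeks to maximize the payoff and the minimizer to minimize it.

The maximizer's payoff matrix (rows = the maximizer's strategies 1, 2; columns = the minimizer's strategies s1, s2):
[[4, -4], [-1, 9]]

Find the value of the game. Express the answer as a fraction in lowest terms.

Row minima are -4 and -1, so the maximizer's maximin is -1; column maxima are 4 and 9, so the minimizer's minimax is 4. These differ, so the equilibrium is in mixed strategies.
Let the maximizer play 1 with probability p. The minimizer is indifferent when 4p − (1−p) = −4p + 9(1−p), giving p = 5/9.
Let the minimizer play s1 with probability q. The maximizer is indifferent when 4q − 4(1−q) = −q + 9(1−q), giving q = 13/18.
The value is 4·(13/18) + (-4)·(5/18) = 16/9.

16/9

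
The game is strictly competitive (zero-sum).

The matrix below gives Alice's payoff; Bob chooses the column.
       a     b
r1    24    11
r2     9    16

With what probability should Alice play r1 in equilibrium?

Row minima are 11 and 9, so Alice's maximin is 11; column maxima are 24 and 16, so Bob's minimax is 16. These differ, so the equilibrium is in mixed strategies.
Let Alice play r1 with probability p. Bob is indifferent when 24p + 9(1−p) = 11p + 16(1−p), giving p = 7/20.

7/20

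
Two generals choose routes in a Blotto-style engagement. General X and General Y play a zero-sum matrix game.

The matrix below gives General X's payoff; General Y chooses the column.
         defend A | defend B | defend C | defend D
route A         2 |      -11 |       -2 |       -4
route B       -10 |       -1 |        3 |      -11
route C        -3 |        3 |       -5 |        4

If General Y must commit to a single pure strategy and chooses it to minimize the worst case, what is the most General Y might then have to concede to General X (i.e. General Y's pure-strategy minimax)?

2

The worst case (largest entry) in each column is defend A: 2, defend B: 3, defend C: 3, defend D: 4.
The best (smallest) of these is 2.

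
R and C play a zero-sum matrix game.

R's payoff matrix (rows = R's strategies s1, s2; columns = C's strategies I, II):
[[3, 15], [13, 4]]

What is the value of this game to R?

Row minima are 3 and 4, so R's maximin is 4; column maxima are 13 and 15, so C's minimax is 13. These differ, so the equilibrium is in mixed strategies.
Let R play s1 with probability p. C is indifferent when 3p + 13(1−p) = 15p + 4(1−p), giving p = 3/7.
Let C play I with probability q. R is indifferent when 3q + 15(1−q) = 13q + 4(1−q), giving q = 11/21.
The value is 3·(11/21) + (15)·(10/21) = 61/7.

61/7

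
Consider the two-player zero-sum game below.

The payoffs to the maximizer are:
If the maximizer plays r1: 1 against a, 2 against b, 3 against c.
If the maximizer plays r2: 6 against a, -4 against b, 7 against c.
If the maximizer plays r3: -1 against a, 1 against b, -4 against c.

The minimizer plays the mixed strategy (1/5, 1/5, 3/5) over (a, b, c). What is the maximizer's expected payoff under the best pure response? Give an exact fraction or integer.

23/5

r1: (1)·(1/5) + (2)·(1/5) + (3)·(3/5) = 12/5.
r2: (6)·(1/5) + (-4)·(1/5) + (7)·(3/5) = 23/5.
r3: (-1)·(1/5) + (1)·(1/5) + (-4)·(3/5) = -12/5.
The best pure response is r2 with expected payoff 23/5.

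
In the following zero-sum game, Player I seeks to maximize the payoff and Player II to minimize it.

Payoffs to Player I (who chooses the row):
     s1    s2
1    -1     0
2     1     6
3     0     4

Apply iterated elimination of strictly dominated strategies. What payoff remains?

1

Column s2 is strictly dominated by s1 for Player II (-1<0, 1<6, 0<4); eliminate s2.
Row 3 is strictly dominated by row 2 (1>0); eliminate 3.
Row 1 is strictly dominated by row 2 (1>-1); eliminate 1.
Only (2, s1) remains, with payoff 1.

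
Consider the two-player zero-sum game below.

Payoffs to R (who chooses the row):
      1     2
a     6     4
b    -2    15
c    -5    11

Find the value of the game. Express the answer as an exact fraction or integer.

Row c is strictly dominated by row b, so R never plays it.
The remaining 2×2 game on (a, b) × (1, 2) has no saddle point. Let R play a with probability p; indifference gives 6p − 2(1−p) = 4p + 15(1−p), so p = 17/19.
Similarly C's optimal q on 1 is 11/19, and the value is 6·(11/19) + (4)·(8/19) = 98/19.

98/19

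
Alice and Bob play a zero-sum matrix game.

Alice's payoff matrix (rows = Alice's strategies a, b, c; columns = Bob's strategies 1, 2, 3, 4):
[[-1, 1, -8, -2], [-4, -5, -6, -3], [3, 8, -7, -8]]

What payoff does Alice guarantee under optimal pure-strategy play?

-6

Row minima: -8, -6, -8 → Alice's maximin is -6.
Column maxima: 3, 8, -6, -2 → Bob's minimax is -6.
They coincide at (b, 3), so the value is -6.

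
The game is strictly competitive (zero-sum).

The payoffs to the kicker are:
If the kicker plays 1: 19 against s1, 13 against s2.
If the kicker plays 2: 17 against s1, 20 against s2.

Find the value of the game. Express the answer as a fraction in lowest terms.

53/3

Row minima are 13 and 17, so the kicker's maximin is 17; column maxima are 19 and 20, so the goalkeeper's minimax is 19. These differ, so the equilibrium is in mixed strategies.
Let the kicker play 1 with probability p. The goalkeeper is indifferent when 19p + 17(1−p) = 13p + 20(1−p), giving p = 1/3.
Let the goalkeeper play s1 with probability q. The kicker is indifferent when 19q + 13(1−q) = 17q + 20(1−q), giving q = 7/9.
The value is 19·(7/9) + (13)·(2/9) = 53/3.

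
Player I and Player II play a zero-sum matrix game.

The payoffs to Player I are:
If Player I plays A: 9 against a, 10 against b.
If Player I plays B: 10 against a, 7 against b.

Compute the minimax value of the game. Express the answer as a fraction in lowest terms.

37/4

Row minima are 9 and 7, so Player I's maximin is 9; column maxima are 10 and 10, so Player II's minimax is 10. These differ, so the equilibrium is in mixed strategies.
Let Player I play A with probability p. Player II is indifferent when 9p + 10(1−p) = 10p + 7(1−p), giving p = 3/4.
Let Player II play a with probability q. Player I is indifferent when 9q + 10(1−q) = 10q + 7(1−q), giving q = 3/4.
The value is 9·(3/4) + (10)·(1/4) = 37/4.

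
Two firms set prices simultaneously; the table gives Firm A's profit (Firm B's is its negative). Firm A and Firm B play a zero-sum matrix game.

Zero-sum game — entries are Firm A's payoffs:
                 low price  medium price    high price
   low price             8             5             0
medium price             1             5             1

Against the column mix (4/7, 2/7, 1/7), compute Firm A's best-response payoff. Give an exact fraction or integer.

6

low price: (8)·(4/7) + (5)·(2/7) + (0)·(1/7) = 6.
medium price: (1)·(4/7) + (5)·(2/7) + (1)·(1/7) = 15/7.
The best pure response is low price with expected payoff 6.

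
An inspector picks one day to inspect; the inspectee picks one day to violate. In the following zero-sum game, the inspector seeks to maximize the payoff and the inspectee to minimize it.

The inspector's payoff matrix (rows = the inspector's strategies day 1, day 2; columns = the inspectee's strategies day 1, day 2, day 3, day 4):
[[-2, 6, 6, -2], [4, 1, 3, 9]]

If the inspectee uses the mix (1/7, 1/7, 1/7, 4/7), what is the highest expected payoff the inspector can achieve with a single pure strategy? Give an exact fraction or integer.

44/7

day 1: (-2)·(1/7) + (6)·(1/7) + (6)·(1/7) + (-2)·(4/7) = 2/7.
day 2: (4)·(1/7) + (1)·(1/7) + (3)·(1/7) + (9)·(4/7) = 44/7.
The best pure response is day 2 with expected payoff 44/7.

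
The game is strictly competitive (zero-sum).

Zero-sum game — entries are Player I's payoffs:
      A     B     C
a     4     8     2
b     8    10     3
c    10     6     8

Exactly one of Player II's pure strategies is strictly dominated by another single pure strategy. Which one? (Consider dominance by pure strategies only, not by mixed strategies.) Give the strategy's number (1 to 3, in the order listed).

Player II prefers columns that give Player I less. Compare A with C: 2 < 4, 3 < 8, 8 < 10.
So C strictly dominates A for Player II; A is strictly dominated.

1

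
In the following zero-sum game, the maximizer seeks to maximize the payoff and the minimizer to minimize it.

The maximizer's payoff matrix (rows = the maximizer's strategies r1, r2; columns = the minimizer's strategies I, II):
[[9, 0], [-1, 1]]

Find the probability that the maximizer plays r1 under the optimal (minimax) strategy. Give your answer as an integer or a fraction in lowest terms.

Row minima are 0 and -1, so the maximizer's maximin is 0; column maxima are 9 and 1, so the minimizer's minimax is 1. These differ, so the equilibrium is in mixed strategies.
Let the maximizer play r1 with probability p. The minimizer is indifferent when 9p − (1−p) = (1−p), giving p = 2/11.

2/11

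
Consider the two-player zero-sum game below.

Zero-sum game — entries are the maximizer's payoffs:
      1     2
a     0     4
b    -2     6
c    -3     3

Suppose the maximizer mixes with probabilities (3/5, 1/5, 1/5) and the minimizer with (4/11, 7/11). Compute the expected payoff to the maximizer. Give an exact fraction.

127/55

Against (4/11, 7/11), each row's expected payoff is a: 28/11; b: 34/11; c: 9/11.
Taking the (3/5, 1/5, 1/5)-weighted average: (3/5)·(28/11) + (1/5)·(34/11) + (1/5)·(9/11) = 127/55.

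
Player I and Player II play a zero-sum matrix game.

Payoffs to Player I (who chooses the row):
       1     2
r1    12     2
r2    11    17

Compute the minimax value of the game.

Row minima are 2 and 11, so Player I's maximin is 11; column maxima are 12 and 17, so Player II's minimax is 12. These differ, so the equilibrium is in mixed strategies.
Let Player I play r1 with probability p. Player II is indifferent when 12p + 11(1−p) = 2p + 17(1−p), giving p = 3/8.
Let Player II play 1 with probability q. Player I is indifferent when 12q + 2(1−q) = 11q + 17(1−q), giving q = 15/16.
The value is 12·(15/16) + (2)·(1/16) = 91/8.

91/8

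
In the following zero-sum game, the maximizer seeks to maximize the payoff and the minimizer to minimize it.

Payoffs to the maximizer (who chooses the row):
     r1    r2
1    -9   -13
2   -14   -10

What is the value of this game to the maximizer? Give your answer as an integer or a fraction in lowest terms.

Row minima are -13 and -14, so the maximizer's maximin is -13; column maxima are -9 and -10, so the minimizer's minimax is -10. These differ, so the equilibrium is in mixed strategies.
Let the maximizer play 1 with probability p. The minimizer is indifferent when −9p − 14(1−p) = −13p − 10(1−p), giving p = 1/2.
Let the minimizer play r1 with probability q. The maximizer is indifferent when −9q − 13(1−q) = −14q − 10(1−q), giving q = 3/8.
The value is -9·(3/8) + (-13)·(5/8) = -23/2.

-23/2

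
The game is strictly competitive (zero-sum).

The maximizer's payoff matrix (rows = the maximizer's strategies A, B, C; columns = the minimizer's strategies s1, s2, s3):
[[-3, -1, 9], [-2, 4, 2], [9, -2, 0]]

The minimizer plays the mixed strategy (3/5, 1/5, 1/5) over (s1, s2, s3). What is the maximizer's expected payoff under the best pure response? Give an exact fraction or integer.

A: (-3)·(3/5) + (-1)·(1/5) + (9)·(1/5) = -1/5.
B: (-2)·(3/5) + (4)·(1/5) + (2)·(1/5) = 0.
C: (9)·(3/5) + (-2)·(1/5) + (0)·(1/5) = 5.
The best pure response is C with expected payoff 5.

5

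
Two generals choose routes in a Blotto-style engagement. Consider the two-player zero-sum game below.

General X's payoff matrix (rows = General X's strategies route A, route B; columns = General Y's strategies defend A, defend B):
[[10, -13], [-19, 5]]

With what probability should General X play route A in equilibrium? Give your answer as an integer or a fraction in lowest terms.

Row minima are -13 and -19, so General X's maximin is -13; column maxima are 10 and 5, so General Y's minimax is 5. These differ, so the equilibrium is in mixed strategies.
Let General X play route A with probability p. General Y is indifferent when 10p − 19(1−p) = −13p + 5(1−p), giving p = 24/47.

24/47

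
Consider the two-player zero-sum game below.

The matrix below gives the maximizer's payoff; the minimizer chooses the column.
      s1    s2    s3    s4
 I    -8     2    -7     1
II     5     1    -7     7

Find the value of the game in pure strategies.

Row minima: -8, -7 → the maximizer's maximin is -7.
Column maxima: 5, 2, -7, 7 → the minimizer's minimax is -7.
They coincide at (II, s3), so the value is -7.

-7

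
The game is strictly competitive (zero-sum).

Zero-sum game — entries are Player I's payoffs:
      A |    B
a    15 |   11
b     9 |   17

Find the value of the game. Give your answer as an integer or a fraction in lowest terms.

13

Row minima are 11 and 9, so Player I's maximin is 11; column maxima are 15 and 17, so Player II's minimax is 15. These differ, so the equilibrium is in mixed strategies.
Let Player I play a with probability p. Player II is indifferent when 15p + 9(1−p) = 11p + 17(1−p), giving p = 2/3.
Let Player II play A with probability q. Player I is indifferent when 15q + 11(1−q) = 9q + 17(1−q), giving q = 1/2.
The value is 15·(1/2) + (11)·(1/2) = 13.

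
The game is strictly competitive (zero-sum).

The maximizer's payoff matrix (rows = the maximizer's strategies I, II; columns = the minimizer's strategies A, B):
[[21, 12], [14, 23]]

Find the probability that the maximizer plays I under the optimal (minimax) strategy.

Row minima are 12 and 14, so the maximizer's maximin is 14; column maxima are 21 and 23, so the minimizer's minimax is 21. These differ, so the equilibrium is in mixed strategies.
Let the maximizer play I with probability p. The minimizer is indifferent when 21p + 14(1−p) = 12p + 23(1−p), giving p = 1/2.

1/2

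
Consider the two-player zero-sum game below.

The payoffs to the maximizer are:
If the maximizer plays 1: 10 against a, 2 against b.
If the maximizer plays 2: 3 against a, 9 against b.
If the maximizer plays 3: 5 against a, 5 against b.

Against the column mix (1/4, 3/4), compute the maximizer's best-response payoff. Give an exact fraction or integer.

1: (10)·(1/4) + (2)·(3/4) = 4.
2: (3)·(1/4) + (9)·(3/4) = 15/2.
3: (5)·(1/4) + (5)·(3/4) = 5.
The best pure response is 2 with expected payoff 15/2.

15/2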